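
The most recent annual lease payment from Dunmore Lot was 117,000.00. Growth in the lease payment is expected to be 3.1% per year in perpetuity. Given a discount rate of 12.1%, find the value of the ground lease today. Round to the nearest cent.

1340300.00

D₁ = D₀ × (1 + g) = 117,000.00 × 1.031 = 120,627.0000
Growing perpetuity: P = D₁ / (r − g) = 120,627.0000 / (0.121 − 0.031) = 1,340,300.00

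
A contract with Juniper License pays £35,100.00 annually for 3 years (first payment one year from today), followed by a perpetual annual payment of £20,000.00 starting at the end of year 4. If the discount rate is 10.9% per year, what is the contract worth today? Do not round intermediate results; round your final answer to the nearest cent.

£220450.60

PV of 3-year annuity: £35,100.00 × [1 − (1+0.109)^−3] / 0.109 = 85923.78877
Perpetuity value at year 3: £20,000.00 / 0.109 = 183486.23853
PV of perpetuity: 183486.23853 / (1+0.109)^3 = 134526.81473
Total PV = 85923.78877 + 134526.81473 = 220450.60350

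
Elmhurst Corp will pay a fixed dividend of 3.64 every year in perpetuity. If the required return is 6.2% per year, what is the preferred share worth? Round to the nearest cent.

58.71

Level perpetuity: PV = C / r = 3.64 / 0.062 = 58.71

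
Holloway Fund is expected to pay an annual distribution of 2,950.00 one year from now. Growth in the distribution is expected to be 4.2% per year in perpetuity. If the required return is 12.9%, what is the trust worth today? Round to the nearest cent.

33908.05

Growing perpetuity: P = D₁ / (r − g) = 2,950.0000 / (0.129 − 0.042) = 33,908.05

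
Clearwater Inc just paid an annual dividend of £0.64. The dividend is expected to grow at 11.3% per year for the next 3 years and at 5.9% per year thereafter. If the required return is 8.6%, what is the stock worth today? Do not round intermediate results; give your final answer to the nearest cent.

£29.04

D_1 = 0.71232
D_2 = 0.79281
D_3 = 0.88240
Terminal value at year 3: TV = D_3×(1+g_2)/(r−g_2) = 0.93446/0.027 = 34.60969
P_0 = D_1/(1+r)^1 + D_2/(1+r)^2 + D_3/(1+r)^3 + TV/(1+r)^3
    = 0.65591 + 0.67222 + 0.68893 + 27.02142 = 29.03848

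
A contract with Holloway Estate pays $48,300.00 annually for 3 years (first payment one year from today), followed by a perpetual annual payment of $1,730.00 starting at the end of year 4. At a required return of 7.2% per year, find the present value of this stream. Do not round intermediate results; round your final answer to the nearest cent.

$145796.97

PV of 3-year annuity: $48,300.00 × [1 − (1+0.072)^−3] / 0.072 = 126292.71740
Perpetuity value at year 3: $1,730.00 / 0.072 = 24027.77778
PV of perpetuity: 24027.77778 / (1+0.072)^3 = 19504.24980
Total PV = 126292.71740 + 19504.24980 = 145796.96720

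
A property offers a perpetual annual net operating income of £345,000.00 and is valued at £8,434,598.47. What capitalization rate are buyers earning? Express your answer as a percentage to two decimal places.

P = C/r ⇒ r = C/P = £345,000.00/£8,434,598.47 = 0.040903

4.09%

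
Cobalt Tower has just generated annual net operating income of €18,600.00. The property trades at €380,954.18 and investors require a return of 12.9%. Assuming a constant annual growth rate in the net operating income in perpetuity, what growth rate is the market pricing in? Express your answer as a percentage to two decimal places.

7.64%

P = D₀(1+g)/(r−g) ⇒ P(r−g) = D₀(1+g) ⇒ g(P+D₀) = P·r − D₀
g = (P·r − D₀)/(P + D₀) = (€380,954.18×0.129 − €18,600.00) / (€380,954.18 + €18,600.00) = 0.076443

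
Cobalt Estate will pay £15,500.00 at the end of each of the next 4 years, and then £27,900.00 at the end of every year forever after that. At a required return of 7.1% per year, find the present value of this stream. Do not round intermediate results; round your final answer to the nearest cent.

£351050.97

PV of 4-year annuity: £15,500.00 × [1 − (1+0.071)^−4] / 0.071 = 52383.46854
Perpetuity value at year 4: £27,900.00 / 0.071 = 392957.74648
PV of perpetuity: 392957.74648 / (1+0.071)^4 = 298667.50311
Total PV = 52383.46854 + 298667.50311 = 351050.97165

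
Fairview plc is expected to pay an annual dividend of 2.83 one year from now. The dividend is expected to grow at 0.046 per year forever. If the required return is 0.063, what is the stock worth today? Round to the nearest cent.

166.47

Growing perpetuity: P = D₁ / (r − g) = 2.8300 / (0.063 − 0.046) = 166.47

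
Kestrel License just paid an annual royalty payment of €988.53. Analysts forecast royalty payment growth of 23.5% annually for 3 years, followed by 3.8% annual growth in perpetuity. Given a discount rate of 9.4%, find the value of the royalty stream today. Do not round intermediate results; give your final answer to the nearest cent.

€30157.99

D_1 = 1220.83455
D_2 = 1507.73067
D_3 = 1862.04738
Terminal value at year 3: TV = D_3×(1+g_2)/(r−g_2) = 1932.80518/0.056 = 34514.37816
P_0 = D_1/(1+r)^1 + D_2/(1+r)^2 + D_3/(1+r)^3 + TV/(1+r)^3
    = 1115.93652 + 1259.76380 + 1422.12824 + 26360.16274 = 30157.99130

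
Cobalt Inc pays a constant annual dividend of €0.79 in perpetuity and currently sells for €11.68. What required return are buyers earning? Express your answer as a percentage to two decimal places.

P = C/r ⇒ r = C/P = €0.79/€11.68 = 0.067637

6.76%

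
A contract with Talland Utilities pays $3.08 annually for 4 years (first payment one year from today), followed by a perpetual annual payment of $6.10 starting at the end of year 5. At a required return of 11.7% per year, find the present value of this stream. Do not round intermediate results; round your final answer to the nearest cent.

PV of 4-year annuity: $3.08 × [1 − (1+0.117)^−4] / 0.117 = 9.41445
Perpetuity value at year 4: $6.10 / 0.117 = 52.13675
PV of perpetuity: 52.13675 / (1+0.117)^4 = 33.49124
Total PV = 9.41445 + 33.49124 = 42.90570

$42.91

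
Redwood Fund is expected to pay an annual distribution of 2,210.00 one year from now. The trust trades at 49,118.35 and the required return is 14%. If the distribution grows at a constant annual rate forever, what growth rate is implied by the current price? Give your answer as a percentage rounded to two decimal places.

P = D₁/(r−g) ⇒ g = r − D₁/P = 0.14 − 2,210.00/49,118.35 = 0.095007

9.50%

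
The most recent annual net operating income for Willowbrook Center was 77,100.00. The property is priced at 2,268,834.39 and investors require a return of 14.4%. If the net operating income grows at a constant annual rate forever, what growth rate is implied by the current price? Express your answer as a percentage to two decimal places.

P = D₀(1+g)/(r−g) ⇒ P(r−g) = D₀(1+g) ⇒ g(P+D₀) = P·r − D₀
g = (P·r − D₀)/(P + D₀) = (2,268,834.39×0.144 − 77,100.00) / (2,268,834.39 + 77,100.00) = 0.106402

10.64%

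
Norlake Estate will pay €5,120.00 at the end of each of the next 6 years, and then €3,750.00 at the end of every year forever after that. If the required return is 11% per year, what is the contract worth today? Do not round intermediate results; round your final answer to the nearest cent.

€39886.75

PV of 6-year annuity: €5,120.00 × [1 − (1+0.11)^−6] / 0.11 = 21660.35381
Perpetuity value at year 6: €3,750.00 / 0.11 = 34090.90909
PV of perpetuity: 34090.90909 / (1+0.11)^6 = 18226.39214
Total PV = 21660.35381 + 18226.39214 = 39886.74595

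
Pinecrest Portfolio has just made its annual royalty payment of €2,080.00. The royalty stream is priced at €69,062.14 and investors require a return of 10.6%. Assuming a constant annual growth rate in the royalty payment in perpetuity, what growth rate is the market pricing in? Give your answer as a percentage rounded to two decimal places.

7.37%

P = D₀(1+g)/(r−g) ⇒ P(r−g) = D₀(1+g) ⇒ g(P+D₀) = P·r − D₀
g = (P·r − D₀)/(P + D₀) = (€69,062.14×0.106 − €2,080.00) / (€69,062.14 + €2,080.00) = 0.073664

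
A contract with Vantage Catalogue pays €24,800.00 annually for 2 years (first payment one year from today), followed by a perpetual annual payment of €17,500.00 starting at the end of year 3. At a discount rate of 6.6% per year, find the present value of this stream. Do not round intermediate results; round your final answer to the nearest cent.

€278423.59

PV of 2-year annuity: €24,800.00 × [1 − (1+0.066)^−2] / 0.066 = 45088.68700
Perpetuity value at year 2: €17,500.00 / 0.066 = 265151.51515
PV of perpetuity: 265151.51515 / (1+0.066)^2 = 233334.90134
Total PV = 45088.68700 + 233334.90134 = 278423.58834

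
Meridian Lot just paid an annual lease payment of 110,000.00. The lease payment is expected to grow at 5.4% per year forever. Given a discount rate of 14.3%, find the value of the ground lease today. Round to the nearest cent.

1302696.63

D₁ = D₀ × (1 + g) = 110,000.00 × 1.054 = 115,940.0000
Growing perpetuity: P = D₁ / (r − g) = 115,940.0000 / (0.143 − 0.054) = 1,302,696.63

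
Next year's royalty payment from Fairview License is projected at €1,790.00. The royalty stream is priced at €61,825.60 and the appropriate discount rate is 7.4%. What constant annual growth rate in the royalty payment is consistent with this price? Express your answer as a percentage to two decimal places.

P = D₁/(r−g) ⇒ g = r − D₁/P = 0.074 − €1,790.00/€61,825.60 = 0.045048

4.50%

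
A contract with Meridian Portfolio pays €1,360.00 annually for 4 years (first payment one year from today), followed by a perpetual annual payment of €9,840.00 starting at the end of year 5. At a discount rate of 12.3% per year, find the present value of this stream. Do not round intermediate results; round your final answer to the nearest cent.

PV of 4-year annuity: €1,360.00 × [1 − (1+0.123)^−4] / 0.123 = 4104.83040
Perpetuity value at year 4: €9,840.00 / 0.123 = 80000.00000
PV of perpetuity: 80000.00000 / (1+0.123)^4 = 50300.34478
Total PV = 4104.83040 + 50300.34478 = 54405.17518

€54405.18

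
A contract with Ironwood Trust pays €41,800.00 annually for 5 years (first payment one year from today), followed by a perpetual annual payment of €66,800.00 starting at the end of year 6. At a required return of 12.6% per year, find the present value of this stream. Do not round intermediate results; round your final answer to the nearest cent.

PV of 5-year annuity: €41,800.00 × [1 − (1+0.126)^−5] / 0.126 = 148466.57703
Perpetuity value at year 5: €66,800.00 / 0.126 = 530158.73016
PV of perpetuity: 530158.73016 / (1+0.126)^5 = 292896.35346
Total PV = 148466.57703 + 292896.35346 = 441362.93050

€441362.93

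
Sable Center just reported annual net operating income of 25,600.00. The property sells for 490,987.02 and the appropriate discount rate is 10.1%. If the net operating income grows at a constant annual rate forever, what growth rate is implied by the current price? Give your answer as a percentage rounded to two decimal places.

P = D₀(1+g)/(r−g) ⇒ P(r−g) = D₀(1+g) ⇒ g(P+D₀) = P·r − D₀
g = (P·r − D₀)/(P + D₀) = (490,987.02×0.101 − 25,600.00) / (490,987.02 + 25,600.00) = 0.046439

4.64%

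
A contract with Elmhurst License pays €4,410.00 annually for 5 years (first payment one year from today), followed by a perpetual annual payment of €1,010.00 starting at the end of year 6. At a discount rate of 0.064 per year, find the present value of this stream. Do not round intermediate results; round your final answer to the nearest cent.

PV of 5-year annuity: €4,410.00 × [1 − (1+0.064)^−5] / 0.064 = 18376.11300
Perpetuity value at year 5: €1,010.00 / 0.064 = 15781.25000
PV of perpetuity: 15781.25000 / (1+0.064)^5 = 11572.66176
Total PV = 18376.11300 + 11572.66176 = 29948.77476

€29948.77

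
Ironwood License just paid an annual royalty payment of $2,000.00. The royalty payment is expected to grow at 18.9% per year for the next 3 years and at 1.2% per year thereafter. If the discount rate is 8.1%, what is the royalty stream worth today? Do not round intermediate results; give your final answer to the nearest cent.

$46313.55

D_1 = 2378.00000
D_2 = 2827.44200
D_3 = 3361.82854
Terminal value at year 3: TV = D_3×(1+g_2)/(r−g_2) = 3402.17048/0.069 = 49306.81856
P_0 = D_1/(1+r)^1 + D_2/(1+r)^2 + D_3/(1+r)^3 + TV/(1+r)^3
    = 2199.81499 + 2419.59299 + 2661.32846 + 39032.81736 = 46313.55379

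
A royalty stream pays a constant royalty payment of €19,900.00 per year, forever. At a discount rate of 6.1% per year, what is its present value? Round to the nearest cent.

Level perpetuity: PV = C / r = €19,900.00 / 0.061 = €326,229.51

€326229.51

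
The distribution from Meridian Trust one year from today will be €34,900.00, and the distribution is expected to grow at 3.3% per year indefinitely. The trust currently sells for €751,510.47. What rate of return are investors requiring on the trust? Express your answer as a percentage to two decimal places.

P = D₁/(r − g) ⇒ r = D₁/P + g = €34,900.0000/€751,510.47 + 0.033 = 0.046440 + 0.033 = 0.079440

7.94%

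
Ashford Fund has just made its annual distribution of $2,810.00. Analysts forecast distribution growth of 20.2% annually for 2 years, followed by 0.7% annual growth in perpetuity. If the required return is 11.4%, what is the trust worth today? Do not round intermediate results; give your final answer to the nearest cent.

$37092.10

D_1 = 3377.62000
D_2 = 4059.89924
Terminal value at year 2: TV = D_2×(1+g_2)/(r−g_2) = 4088.31853/0.107 = 38208.58444
P_0 = D_1/(1+r)^1 + D_2/(1+r)^2 + TV/(1+r)^2
    = 3031.97487 + 3271.48455 + 30788.64431 = 37092.10373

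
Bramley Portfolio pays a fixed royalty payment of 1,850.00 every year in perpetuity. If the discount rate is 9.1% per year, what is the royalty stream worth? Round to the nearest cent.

20329.67

Level perpetuity: PV = C / r = 1,850.00 / 0.091 = 20,329.67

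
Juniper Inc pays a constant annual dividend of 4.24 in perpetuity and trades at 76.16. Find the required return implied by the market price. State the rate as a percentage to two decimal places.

5.57%

P = C/r ⇒ r = C/P = 4.24/76.16 = 0.055672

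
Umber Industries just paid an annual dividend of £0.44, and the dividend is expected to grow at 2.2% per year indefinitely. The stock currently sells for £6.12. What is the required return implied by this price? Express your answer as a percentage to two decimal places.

9.55%

D₁ = £0.44 × 1.022 = £0.4497
P = D₁/(r − g) ⇒ r = D₁/P + g = £0.4497/£6.12 + 0.022 = 0.073477 + 0.022 = 0.095477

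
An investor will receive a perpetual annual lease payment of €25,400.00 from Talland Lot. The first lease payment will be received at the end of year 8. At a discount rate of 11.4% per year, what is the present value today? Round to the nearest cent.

€104648.38

Value at end of year 7: C / r = €25,400.00 / 0.114 = €222,807.0175
Discount to today: PV = €222,807.0175 / (1 + 0.114)^7 = €222,807.0175 / 2.129101 = €104,648.38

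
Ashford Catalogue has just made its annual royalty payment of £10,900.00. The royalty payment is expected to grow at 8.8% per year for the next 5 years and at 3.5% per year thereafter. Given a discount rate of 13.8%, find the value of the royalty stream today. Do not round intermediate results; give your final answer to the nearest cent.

D_1 = 11859.20000
D_2 = 12902.80960
D_3 = 14038.25684
D_4 = 15273.62345
D_5 = 16617.70231
Terminal value at year 5: TV = D_5×(1+g_2)/(r−g_2) = 17199.32189/0.103 = 166983.70768
P_0 = D_1/(1+r)^1 + D_2/(1+r)^2 + D_3/(1+r)^3 + D_4/(1+r)^4 + D_5/(1+r)^5 + TV/(1+r)^5
    = 10421.08963 + 9963.22102 + 9525.46966 + 9106.95166 + 8706.82197 + 87490.88096 = 135214.43489

£135214.43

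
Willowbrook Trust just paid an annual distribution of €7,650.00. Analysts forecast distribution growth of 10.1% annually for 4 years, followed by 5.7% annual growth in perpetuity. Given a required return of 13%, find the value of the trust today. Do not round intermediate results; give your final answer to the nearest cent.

D_1 = 8422.65000
D_2 = 9273.33765
D_3 = 10209.94475
D_4 = 11241.14917
Terminal value at year 4: TV = D_4×(1+g_2)/(r−g_2) = 11881.89468/0.073 = 162765.68049
P_0 = D_1/(1+r)^1 + D_2/(1+r)^2 + D_3/(1+r)^3 + D_4/(1+r)^4 + TV/(1+r)^4
    = 7453.67257 + 7262.38362 + 7076.00387 + 6894.40731 + 99827.24007 = 128513.70743

€128513.71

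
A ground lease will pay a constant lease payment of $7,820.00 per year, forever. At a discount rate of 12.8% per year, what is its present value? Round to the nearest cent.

Level perpetuity: PV = C / r = $7,820.00 / 0.128 = $61,093.75

$61093.75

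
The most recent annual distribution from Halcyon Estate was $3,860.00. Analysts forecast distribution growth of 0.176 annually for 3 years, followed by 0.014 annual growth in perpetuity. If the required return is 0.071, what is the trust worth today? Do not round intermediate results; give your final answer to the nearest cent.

$104911.02

D_1 = 4539.36000
D_2 = 5338.28736
D_3 = 6277.82594
Terminal value at year 3: TV = D_3×(1+g_2)/(r−g_2) = 6365.71550/0.057 = 111679.21927
P_0 = D_1/(1+r)^1 + D_2/(1+r)^2 + D_3/(1+r)^3 + TV/(1+r)^3
    = 4238.43137 + 4653.96386 + 5110.23483 + 90908.38797 = 104911.01803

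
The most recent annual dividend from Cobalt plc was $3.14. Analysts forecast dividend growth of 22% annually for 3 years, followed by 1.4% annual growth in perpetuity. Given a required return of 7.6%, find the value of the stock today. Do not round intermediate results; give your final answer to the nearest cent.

D_1 = 3.83080
D_2 = 4.67358
D_3 = 5.70176
Terminal value at year 3: TV = D_3×(1+g_2)/(r−g_2) = 5.78159/0.062 = 93.25141
P_0 = D_1/(1+r)^1 + D_2/(1+r)^2 + D_3/(1+r)^3 + TV/(1+r)^3
    = 3.56022 + 4.03668 + 4.57691 + 74.85462 = 87.02843

$87.03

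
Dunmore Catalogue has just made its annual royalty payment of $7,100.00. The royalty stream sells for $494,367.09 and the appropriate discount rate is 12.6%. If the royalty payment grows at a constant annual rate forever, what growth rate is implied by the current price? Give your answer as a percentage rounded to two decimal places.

P = D₀(1+g)/(r−g) ⇒ P(r−g) = D₀(1+g) ⇒ g(P+D₀) = P·r − D₀
g = (P·r − D₀)/(P + D₀) = ($494,367.09×0.126 − $7,100.00) / ($494,367.09 + $7,100.00) = 0.110058

11.01%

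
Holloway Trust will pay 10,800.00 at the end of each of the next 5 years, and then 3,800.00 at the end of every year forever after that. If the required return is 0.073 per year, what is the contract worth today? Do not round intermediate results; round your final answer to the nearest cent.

PV of 5-year annuity: 10,800.00 × [1 − (1+0.073)^−5] / 0.073 = 43928.69369
Perpetuity value at year 5: 3,800.00 / 0.073 = 52054.79452
PV of perpetuity: 52054.79452 / (1+0.073)^5 = 36598.40230
Total PV = 43928.69369 + 36598.40230 = 80527.09599

80527.10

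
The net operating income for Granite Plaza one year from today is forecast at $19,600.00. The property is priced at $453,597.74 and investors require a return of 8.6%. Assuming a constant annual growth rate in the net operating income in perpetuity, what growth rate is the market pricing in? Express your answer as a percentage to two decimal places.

P = D₁/(r−g) ⇒ g = r − D₁/P = 0.086 − $19,600.00/$453,597.74 = 0.042790

4.28%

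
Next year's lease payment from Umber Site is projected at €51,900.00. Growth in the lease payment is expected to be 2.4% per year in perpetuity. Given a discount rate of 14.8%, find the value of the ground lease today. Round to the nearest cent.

Growing perpetuity: P = D₁ / (r − g) = €51,900.0000 / (0.148 − 0.024) = €418,548.39

€418548.39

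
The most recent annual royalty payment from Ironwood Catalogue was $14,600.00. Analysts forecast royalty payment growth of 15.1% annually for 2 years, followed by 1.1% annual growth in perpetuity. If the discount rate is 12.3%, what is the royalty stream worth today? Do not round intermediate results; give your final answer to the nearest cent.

D_1 = 16804.60000
D_2 = 19342.09460
Terminal value at year 2: TV = D_2×(1+g_2)/(r−g_2) = 19554.85764/0.112 = 174596.94322
P_0 = D_1/(1+r)^1 + D_2/(1+r)^2 + TV/(1+r)^2
    = 14964.02493 + 15337.12618 + 138444.95148 = 168746.10260

$168746.10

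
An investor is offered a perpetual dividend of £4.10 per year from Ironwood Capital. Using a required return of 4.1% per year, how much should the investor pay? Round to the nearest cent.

£100.00

Level perpetuity: PV = C / r = £4.10 / 0.041 = £100.00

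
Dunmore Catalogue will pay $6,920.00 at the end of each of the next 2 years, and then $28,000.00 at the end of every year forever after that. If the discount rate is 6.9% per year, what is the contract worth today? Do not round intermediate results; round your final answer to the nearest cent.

PV of 2-year annuity: $6,920.00 × [1 − (1+0.069)^−2] / 0.069 = 12528.84899
Perpetuity value at year 2: $28,000.00 / 0.069 = 405797.10145
PV of perpetuity: 405797.10145 / (1+0.069)^2 = 355102.33675
Total PV = 12528.84899 + 355102.33675 = 367631.18574

$367631.19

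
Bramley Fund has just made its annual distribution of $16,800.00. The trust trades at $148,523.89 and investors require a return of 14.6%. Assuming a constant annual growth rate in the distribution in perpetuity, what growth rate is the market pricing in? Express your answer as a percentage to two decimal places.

2.95%

P = D₀(1+g)/(r−g) ⇒ P(r−g) = D₀(1+g) ⇒ g(P+D₀) = P·r − D₀
g = (P·r − D₀)/(P + D₀) = ($148,523.89×0.146 − $16,800.00) / ($148,523.89 + $16,800.00) = 0.029545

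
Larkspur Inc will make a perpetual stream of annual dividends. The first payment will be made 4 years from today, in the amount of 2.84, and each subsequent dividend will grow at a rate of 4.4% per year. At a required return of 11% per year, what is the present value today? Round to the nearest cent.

Value at end of year 3: C₁ / (r − g) = 2.84 / (0.11 − 0.044) = 43.0303
Discount to today: PV = 43.0303 / (1 + 0.11)^3 = 43.0303 / 1.367631 = 31.46

31.46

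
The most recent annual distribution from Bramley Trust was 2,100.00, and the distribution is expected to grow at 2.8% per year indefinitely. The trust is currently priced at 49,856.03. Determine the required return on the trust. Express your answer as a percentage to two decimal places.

7.13%

D₁ = 2,100.00 × 1.028 = 2,158.8000
P = D₁/(r − g) ⇒ r = D₁/P + g = 2,158.8000/49,856.03 + 0.028 = 0.043301 + 0.028 = 0.071301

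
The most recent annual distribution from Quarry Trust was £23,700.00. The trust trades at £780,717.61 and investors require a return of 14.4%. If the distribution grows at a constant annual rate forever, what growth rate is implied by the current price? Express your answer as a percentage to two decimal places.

P = D₀(1+g)/(r−g) ⇒ P(r−g) = D₀(1+g) ⇒ g(P+D₀) = P·r − D₀
g = (P·r − D₀)/(P + D₀) = (£780,717.61×0.144 − £23,700.00) / (£780,717.61 + £23,700.00) = 0.110295

11.03%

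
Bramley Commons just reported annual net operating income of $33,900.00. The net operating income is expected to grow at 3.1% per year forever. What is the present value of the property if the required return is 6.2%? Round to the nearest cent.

D₁ = D₀ × (1 + g) = $33,900.00 × 1.031 = $34,950.9000
Growing perpetuity: P = D₁ / (r − g) = $34,950.9000 / (0.062 − 0.031) = $1,127,448.39

$1127448.39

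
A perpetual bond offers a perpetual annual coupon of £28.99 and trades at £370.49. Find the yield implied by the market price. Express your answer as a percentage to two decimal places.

P = C/r ⇒ r = C/P = £28.99/£370.49 = 0.078248

7.82%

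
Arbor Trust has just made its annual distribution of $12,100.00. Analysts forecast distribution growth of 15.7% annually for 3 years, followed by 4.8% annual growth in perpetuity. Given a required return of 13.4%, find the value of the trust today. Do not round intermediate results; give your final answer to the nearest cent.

D_1 = 13999.70000
D_2 = 16197.65290
D_3 = 18740.68441
Terminal value at year 3: TV = D_3×(1+g_2)/(r−g_2) = 19640.23726/0.086 = 228374.85182
P_0 = D_1/(1+r)^1 + D_2/(1+r)^2 + D_3/(1+r)^3 + TV/(1+r)^3
    = 12345.41446 + 12595.80647 + 12851.27697 + 156606.25886 = 194398.75676

$194398.76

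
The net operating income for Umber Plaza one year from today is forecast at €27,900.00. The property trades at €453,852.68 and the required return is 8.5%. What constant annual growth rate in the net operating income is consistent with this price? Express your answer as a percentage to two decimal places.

2.35%

P = D₁/(r−g) ⇒ g = r − D₁/P = 0.085 − €27,900.00/€453,852.68 = 0.023526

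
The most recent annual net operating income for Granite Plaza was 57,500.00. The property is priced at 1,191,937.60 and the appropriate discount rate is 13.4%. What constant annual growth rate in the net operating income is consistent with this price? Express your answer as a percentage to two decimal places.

8.18%

P = D₀(1+g)/(r−g) ⇒ P(r−g) = D₀(1+g) ⇒ g(P+D₀) = P·r − D₀
g = (P·r − D₀)/(P + D₀) = (1,191,937.60×0.134 − 57,500.00) / (1,191,937.60 + 57,500.00) = 0.081813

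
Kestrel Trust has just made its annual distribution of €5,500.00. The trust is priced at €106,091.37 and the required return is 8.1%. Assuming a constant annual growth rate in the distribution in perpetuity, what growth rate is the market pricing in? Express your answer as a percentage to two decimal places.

2.77%

P = D₀(1+g)/(r−g) ⇒ P(r−g) = D₀(1+g) ⇒ g(P+D₀) = P·r − D₀
g = (P·r − D₀)/(P + D₀) = (€106,091.37×0.081 − €5,500.00) / (€106,091.37 + €5,500.00) = 0.027721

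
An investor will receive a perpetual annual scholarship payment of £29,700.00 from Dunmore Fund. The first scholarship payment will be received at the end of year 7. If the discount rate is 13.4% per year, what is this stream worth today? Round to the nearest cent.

£104225.34

Value at end of year 6: C / r = £29,700.00 / 0.134 = £221,641.7910
Discount to today: PV = £221,641.7910 / (1 + 0.134)^6 = £221,641.7910 / 2.126563 = £104,225.34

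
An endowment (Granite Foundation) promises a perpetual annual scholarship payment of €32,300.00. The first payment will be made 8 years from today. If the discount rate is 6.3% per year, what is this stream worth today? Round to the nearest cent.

Value at end of year 7: C / r = €32,300.00 / 0.063 = €512,698.4127
Discount to today: PV = €512,698.4127 / (1 + 0.063)^7 = €512,698.4127 / 1.533673 = €334,294.42

€334294.42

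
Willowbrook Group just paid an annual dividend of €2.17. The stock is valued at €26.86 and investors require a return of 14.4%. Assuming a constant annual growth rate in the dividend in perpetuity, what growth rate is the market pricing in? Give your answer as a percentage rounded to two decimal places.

P = D₀(1+g)/(r−g) ⇒ P(r−g) = D₀(1+g) ⇒ g(P+D₀) = P·r − D₀
g = (P·r − D₀)/(P + D₀) = (€26.86×0.144 − €2.17) / (€26.86 + €2.17) = 0.058486

5.85%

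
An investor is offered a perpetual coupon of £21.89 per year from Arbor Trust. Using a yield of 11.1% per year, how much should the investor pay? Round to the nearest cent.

Level perpetuity: PV = C / r = £21.89 / 0.111 = £197.21

£197.21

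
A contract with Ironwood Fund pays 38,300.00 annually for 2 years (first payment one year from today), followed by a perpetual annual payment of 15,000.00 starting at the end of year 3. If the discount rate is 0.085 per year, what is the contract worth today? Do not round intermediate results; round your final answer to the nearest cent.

PV of 2-year annuity: 38,300.00 × [1 − (1+0.085)^−2] / 0.085 = 67833.67665
Perpetuity value at year 2: 15,000.00 / 0.085 = 176470.58824
PV of perpetuity: 176470.58824 / (1+0.085)^2 = 149903.87414
Total PV = 67833.67665 + 149903.87414 = 217737.55080

217737.55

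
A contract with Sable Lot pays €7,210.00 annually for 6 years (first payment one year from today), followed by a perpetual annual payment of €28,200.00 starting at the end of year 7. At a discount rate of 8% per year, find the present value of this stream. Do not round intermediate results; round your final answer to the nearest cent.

€255465.76

PV of 6-year annuity: €7,210.00 × [1 − (1+0.08)^−6] / 0.08 = 33330.96238
Perpetuity value at year 6: €28,200.00 / 0.08 = 352500.00000
PV of perpetuity: 352500.00000 / (1+0.08)^6 = 222134.79348
Total PV = 33330.96238 + 222134.79348 = 255465.75585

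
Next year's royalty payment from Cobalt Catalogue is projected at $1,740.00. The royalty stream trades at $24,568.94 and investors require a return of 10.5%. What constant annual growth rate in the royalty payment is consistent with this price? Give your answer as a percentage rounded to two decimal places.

P = D₁/(r−g) ⇒ g = r − D₁/P = 0.105 − $1,740.00/$24,568.94 = 0.034179

3.42%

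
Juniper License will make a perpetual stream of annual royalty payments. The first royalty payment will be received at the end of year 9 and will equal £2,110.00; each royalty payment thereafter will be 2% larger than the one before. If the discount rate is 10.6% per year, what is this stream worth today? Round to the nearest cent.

£10958.30

Value at end of year 8: C₁ / (r − g) = £2,110.00 / (0.106 − 0.02) = £24,534.8837
Discount to today: PV = £24,534.8837 / (1 + 0.106)^8 = £24,534.8837 / 2.238933 = £10,958.30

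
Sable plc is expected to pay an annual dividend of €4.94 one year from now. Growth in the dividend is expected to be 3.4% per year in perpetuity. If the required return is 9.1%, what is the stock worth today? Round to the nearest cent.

€86.67

Growing perpetuity: P = D₁ / (r − g) = €4.9400 / (0.091 − 0.034) = €86.67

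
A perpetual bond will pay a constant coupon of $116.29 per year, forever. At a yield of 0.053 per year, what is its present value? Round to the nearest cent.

$2194.15

Level perpetuity: PV = C / r = $116.29 / 0.053 = $2,194.15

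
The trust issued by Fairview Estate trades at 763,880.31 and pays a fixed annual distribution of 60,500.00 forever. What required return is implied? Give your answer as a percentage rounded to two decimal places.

P = C/r ⇒ r = C/P = 60,500.00/763,880.31 = 0.079201

7.92%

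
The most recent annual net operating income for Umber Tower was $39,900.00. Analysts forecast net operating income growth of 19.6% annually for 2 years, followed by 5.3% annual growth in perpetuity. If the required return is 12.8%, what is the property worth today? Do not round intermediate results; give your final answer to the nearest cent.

D_1 = 47720.40000
D_2 = 57073.59840
Terminal value at year 2: TV = D_2×(1+g_2)/(r−g_2) = 60098.49912/0.075 = 801313.32154
P_0 = D_1/(1+r)^1 + D_2/(1+r)^2 + TV/(1+r)^2
    = 42305.31915 + 44855.63981 + 629773.18289 = 716934.14184

$716934.14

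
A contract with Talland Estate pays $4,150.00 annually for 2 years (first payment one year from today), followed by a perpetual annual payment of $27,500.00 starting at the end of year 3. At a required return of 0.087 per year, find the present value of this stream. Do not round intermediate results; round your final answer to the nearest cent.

PV of 2-year annuity: $4,150.00 × [1 − (1+0.087)^−2] / 0.087 = 7330.12630
Perpetuity value at year 2: $27,500.00 / 0.087 = 316091.95402
PV of perpetuity: 316091.95402 / (1+0.087)^2 = 267518.82795
Total PV = 7330.12630 + 267518.82795 = 274848.95425

$274848.95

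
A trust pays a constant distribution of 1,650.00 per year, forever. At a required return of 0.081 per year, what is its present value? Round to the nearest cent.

20370.37

Level perpetuity: PV = C / r = 1,650.00 / 0.081 = 20,370.37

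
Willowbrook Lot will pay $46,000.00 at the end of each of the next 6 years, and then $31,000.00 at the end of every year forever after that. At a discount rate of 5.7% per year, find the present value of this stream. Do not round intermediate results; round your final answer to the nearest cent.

$618319.90

PV of 6-year annuity: $46,000.00 × [1 − (1+0.057)^−6] / 0.057 = 228344.76658
Perpetuity value at year 6: $31,000.00 / 0.057 = 543859.64912
PV of perpetuity: 543859.64912 / (1+0.057)^6 = 389975.13251
Total PV = 228344.76658 + 389975.13251 = 618319.89910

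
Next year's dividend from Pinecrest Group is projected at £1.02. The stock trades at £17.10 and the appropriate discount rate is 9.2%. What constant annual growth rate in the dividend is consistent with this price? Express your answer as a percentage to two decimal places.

3.24%

P = D₁/(r−g) ⇒ g = r − D₁/P = 0.092 − £1.02/£17.10 = 0.032351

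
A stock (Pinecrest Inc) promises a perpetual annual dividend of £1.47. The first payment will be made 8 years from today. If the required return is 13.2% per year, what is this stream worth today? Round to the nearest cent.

£4.68

Value at end of year 7: C / r = £1.47 / 0.132 = £11.1364
Discount to today: PV = £11.1364 / (1 + 0.132)^7 = £11.1364 / 2.381908 = £4.68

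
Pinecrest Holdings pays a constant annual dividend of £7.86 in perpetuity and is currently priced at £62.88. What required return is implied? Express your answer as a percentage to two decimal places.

12.50%

P = C/r ⇒ r = C/P = £7.86/£62.88 = 0.125000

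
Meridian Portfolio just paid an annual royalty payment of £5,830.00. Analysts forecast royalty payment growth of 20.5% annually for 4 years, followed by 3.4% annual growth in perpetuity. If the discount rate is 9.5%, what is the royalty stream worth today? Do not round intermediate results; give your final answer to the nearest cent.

D_1 = 7025.15000
D_2 = 8465.30575
D_3 = 10200.69343
D_4 = 12291.83558
Terminal value at year 4: TV = D_4×(1+g_2)/(r−g_2) = 12709.75799/0.061 = 208356.68838
P_0 = D_1/(1+r)^1 + D_2/(1+r)^2 + D_3/(1+r)^3 + D_4/(1+r)^4 + TV/(1+r)^4
    = 6415.66210 + 7060.15784 + 7769.39744 + 8549.88485 + 144927.55632 = 174722.65854

£174722.66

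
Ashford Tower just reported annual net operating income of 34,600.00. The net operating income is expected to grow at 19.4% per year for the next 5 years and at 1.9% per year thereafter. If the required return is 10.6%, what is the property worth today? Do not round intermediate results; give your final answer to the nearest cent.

813206.22

D_1 = 41312.40000
D_2 = 49327.00560
D_3 = 58896.44469
D_4 = 70322.35496
D_5 = 83964.89182
Terminal value at year 5: TV = D_5×(1+g_2)/(r−g_2) = 85560.22476/0.087 = 983450.85933
P_0 = D_1/(1+r)^1 + D_2/(1+r)^2 + D_3/(1+r)^3 + D_4/(1+r)^4 + D_5/(1+r)^5 + TV/(1+r)^5
    = 37352.98373 + 40325.01136 + 43533.51136 + 46997.29889 + 50736.68614 + 594260.72616 = 813206.21763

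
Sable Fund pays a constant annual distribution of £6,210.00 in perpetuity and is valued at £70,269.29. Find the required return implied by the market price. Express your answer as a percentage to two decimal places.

8.84%

P = C/r ⇒ r = C/P = £6,210.00/£70,269.29 = 0.088374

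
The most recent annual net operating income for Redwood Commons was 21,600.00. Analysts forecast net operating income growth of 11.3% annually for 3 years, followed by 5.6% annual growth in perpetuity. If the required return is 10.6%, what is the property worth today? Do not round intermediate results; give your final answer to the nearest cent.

530532.53

D_1 = 24040.80000
D_2 = 26757.41040
D_3 = 29780.99778
Terminal value at year 3: TV = D_3×(1+g_2)/(r−g_2) = 31448.73365/0.05 = 628974.67301
P_0 = D_1/(1+r)^1 + D_2/(1+r)^2 + D_3/(1+r)^3 + TV/(1+r)^3
    = 21736.70886 + 21874.28297 + 22012.72780 + 464908.81106 = 530532.53068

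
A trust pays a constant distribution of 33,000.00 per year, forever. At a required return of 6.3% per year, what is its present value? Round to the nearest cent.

Level perpetuity: PV = C / r = 33,000.00 / 0.063 = 523,809.52

523809.52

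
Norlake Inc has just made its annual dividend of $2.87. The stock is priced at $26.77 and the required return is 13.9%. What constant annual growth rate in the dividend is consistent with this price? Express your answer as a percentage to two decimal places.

2.87%

P = D₀(1+g)/(r−g) ⇒ P(r−g) = D₀(1+g) ⇒ g(P+D₀) = P·r − D₀
g = (P·r − D₀)/(P + D₀) = ($26.77×0.139 − $2.87) / ($26.77 + $2.87) = 0.028712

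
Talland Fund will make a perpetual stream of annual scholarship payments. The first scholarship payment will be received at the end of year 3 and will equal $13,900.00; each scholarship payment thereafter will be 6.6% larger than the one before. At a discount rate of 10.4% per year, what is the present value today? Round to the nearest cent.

$300118.70

Value at end of year 2: C₁ / (r − g) = $13,900.00 / (0.104 − 0.066) = $365,789.4737
Discount to today: PV = $365,789.4737 / (1 + 0.104)^2 = $365,789.4737 / 1.218816 = $300,118.70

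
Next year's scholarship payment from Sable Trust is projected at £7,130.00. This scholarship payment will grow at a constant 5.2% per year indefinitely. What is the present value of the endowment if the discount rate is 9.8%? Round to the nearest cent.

Growing perpetuity: P = D₁ / (r − g) = £7,130.0000 / (0.098 − 0.052) = £155,000.00

£155000.00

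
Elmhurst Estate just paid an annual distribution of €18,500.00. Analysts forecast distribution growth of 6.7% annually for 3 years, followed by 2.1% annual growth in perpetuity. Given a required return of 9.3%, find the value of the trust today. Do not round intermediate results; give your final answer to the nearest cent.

D_1 = 19739.50000
D_2 = 21062.04650
D_3 = 22473.20362
Terminal value at year 3: TV = D_3×(1+g_2)/(r−g_2) = 22945.14089/0.072 = 318682.51238
P_0 = D_1/(1+r)^1 + D_2/(1+r)^2 + D_3/(1+r)^3 + TV/(1+r)^3
    = 18059.92681 + 17630.32196 + 17210.93644 + 244060.64039 = 296961.82560

€296961.83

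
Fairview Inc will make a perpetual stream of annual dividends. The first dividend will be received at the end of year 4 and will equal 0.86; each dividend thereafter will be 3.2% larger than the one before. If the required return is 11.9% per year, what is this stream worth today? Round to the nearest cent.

7.05

Value at end of year 3: C₁ / (r − g) = 0.86 / (0.119 − 0.032) = 9.8851
Discount to today: PV = 9.8851 / (1 + 0.119)^3 = 9.8851 / 1.401168 = 7.05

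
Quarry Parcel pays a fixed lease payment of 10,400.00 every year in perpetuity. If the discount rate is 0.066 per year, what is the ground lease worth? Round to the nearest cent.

Level perpetuity: PV = C / r = 10,400.00 / 0.066 = 157,575.76

157575.76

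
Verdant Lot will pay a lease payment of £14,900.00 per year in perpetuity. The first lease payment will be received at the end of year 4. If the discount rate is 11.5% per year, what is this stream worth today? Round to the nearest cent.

£93468.19

Value at end of year 3: C / r = £14,900.00 / 0.115 = £129,565.2174
Discount to today: PV = £129,565.2174 / (1 + 0.115)^3 = £129,565.2174 / 1.386196 = £93,468.19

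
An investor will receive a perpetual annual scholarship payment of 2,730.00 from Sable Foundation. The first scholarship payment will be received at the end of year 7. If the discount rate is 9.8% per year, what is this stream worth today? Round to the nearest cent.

Value at end of year 6: C / r = 2,730.00 / 0.098 = 27,857.1429
Discount to today: PV = 27,857.1429 / (1 + 0.098)^6 = 27,857.1429 / 1.752323 = 15,897.27

15897.27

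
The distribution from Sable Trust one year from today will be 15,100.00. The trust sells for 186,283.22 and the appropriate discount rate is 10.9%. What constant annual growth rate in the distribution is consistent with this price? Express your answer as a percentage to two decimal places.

2.79%

P = D₁/(r−g) ⇒ g = r − D₁/P = 0.109 − 15,100.00/186,283.22 = 0.027941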